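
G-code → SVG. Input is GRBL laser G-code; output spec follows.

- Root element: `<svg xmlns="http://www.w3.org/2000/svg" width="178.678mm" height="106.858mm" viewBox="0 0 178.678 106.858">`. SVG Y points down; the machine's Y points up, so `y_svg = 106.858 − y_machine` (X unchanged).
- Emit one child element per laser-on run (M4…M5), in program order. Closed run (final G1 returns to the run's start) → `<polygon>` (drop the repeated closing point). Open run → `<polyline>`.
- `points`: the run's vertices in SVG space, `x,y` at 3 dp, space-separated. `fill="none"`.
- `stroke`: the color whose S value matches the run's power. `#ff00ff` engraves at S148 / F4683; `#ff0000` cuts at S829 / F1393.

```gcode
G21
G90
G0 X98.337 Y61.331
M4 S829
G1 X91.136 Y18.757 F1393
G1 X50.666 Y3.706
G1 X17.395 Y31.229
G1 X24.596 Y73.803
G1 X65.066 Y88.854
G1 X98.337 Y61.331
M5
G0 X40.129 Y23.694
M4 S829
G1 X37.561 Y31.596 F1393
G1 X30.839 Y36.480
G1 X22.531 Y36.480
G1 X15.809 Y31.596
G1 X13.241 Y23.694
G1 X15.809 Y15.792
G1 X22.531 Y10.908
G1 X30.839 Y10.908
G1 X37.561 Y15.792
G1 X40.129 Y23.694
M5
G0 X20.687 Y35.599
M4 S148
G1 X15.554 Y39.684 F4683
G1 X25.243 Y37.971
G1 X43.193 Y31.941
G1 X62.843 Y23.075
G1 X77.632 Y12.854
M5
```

y_svg = 106.858 − y_m.

[1] S829→`#ff0000` (cut); closed run; points: 98.337,45.527 91.136,88.101 50.666,103.152 17.395,75.629 24.596,33.055 65.066,18.004

[2] S829→`#ff0000` (cut); closed run; points: 40.129,83.164 37.561,75.262 30.839,70.378 22.531,70.378 15.809,75.262 13.241,83.164 15.809,91.066 22.531,95.950 30.839,95.950 37.561,91.066

[3] S148→`#ff00ff` (engrave); open run; points: 20.687,71.259 15.554,67.174 25.243,68.887 43.193,74.917 62.843,83.783 77.632,94.004

<svg xmlns="http://www.w3.org/2000/svg" width="178.678mm" height="106.858mm" viewBox="0 0 178.678 106.858">
  <polygon points="98.337,45.527 91.136,88.101 50.666,103.152 17.395,75.629 24.596,33.055 65.066,18.004" fill="none" stroke="#ff0000"/>
  <polygon points="40.129,83.164 37.561,75.262 30.839,70.378 22.531,70.378 15.809,75.262 13.241,83.164 15.809,91.066 22.531,95.950 30.839,95.950 37.561,91.066" fill="none" stroke="#ff0000"/>
  <polyline points="20.687,71.259 15.554,67.174 25.243,68.887 43.193,74.917 62.843,83.783 77.632,94.004" fill="none" stroke="#ff00ff"/>
</svg>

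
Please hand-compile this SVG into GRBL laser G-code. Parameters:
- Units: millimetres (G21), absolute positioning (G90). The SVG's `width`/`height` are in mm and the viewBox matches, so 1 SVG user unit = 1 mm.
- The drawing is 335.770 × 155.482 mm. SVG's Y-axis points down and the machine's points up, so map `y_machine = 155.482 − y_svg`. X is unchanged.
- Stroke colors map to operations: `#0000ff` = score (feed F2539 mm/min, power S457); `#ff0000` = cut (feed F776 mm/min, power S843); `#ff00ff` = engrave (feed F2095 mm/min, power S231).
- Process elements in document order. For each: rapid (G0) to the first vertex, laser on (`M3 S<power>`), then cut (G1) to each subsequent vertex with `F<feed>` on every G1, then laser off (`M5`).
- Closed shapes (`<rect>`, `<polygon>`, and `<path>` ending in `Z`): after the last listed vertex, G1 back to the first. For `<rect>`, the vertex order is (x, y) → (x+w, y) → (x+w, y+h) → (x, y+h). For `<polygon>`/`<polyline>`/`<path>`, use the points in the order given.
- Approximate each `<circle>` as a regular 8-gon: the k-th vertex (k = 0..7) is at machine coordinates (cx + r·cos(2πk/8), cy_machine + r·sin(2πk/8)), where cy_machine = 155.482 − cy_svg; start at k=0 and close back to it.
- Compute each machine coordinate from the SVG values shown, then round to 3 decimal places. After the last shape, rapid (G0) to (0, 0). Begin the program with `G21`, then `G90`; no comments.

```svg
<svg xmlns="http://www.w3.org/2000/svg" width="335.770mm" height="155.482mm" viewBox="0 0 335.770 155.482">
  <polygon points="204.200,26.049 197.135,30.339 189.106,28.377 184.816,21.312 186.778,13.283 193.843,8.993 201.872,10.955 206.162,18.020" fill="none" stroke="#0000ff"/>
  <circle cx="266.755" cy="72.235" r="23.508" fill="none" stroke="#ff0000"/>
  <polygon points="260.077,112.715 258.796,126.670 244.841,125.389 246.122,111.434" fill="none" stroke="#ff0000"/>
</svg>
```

1 u = 1 mm; y_m = 155.482 − y.

[1] `<polygon>` regular polygon, #0000ff→score S457 F2539: (204.200,129.433) → (197.135,125.143) → (189.106,127.105) → (184.816,134.170) → (186.778,142.199) → (193.843,146.489) → (201.872,144.527) → (206.162,137.462) → (204.200,129.433) (closed)

[2] `<circle>` circle, #ff0000→cut S843 F776: (290.263,83.247) → (283.378,99.870) → (266.755,106.755) → (250.132,99.870) → (243.247,83.247) → (250.132,66.624) → (266.755,59.739) → (283.378,66.624) → (290.263,83.247) (closed)

[3] `<polygon>` regular polygon, #ff0000→cut S843 F776: (260.077,42.767) → (258.796,28.812) → (244.841,30.093) → (246.122,44.048) → (260.077,42.767) (closed)

G21
G90
G0 X204.200 Y129.433
M3 S457
G1 X197.135 Y125.143 F2539
G1 X189.106 Y127.105 F2539
G1 X184.816 Y134.170 F2539
G1 X186.778 Y142.199 F2539
G1 X193.843 Y146.489 F2539
G1 X201.872 Y144.527 F2539
G1 X206.162 Y137.462 F2539
G1 X204.200 Y129.433 F2539
M5
G0 X290.263 Y83.247
M3 S843
G1 X283.378 Y99.870 F776
G1 X266.755 Y106.755 F776
G1 X250.132 Y99.870 F776
G1 X243.247 Y83.247 F776
G1 X250.132 Y66.624 F776
G1 X266.755 Y59.739 F776
G1 X283.378 Y66.624 F776
G1 X290.263 Y83.247 F776
M5
G0 X260.077 Y42.767
M3 S843
G1 X258.796 Y28.812 F776
G1 X244.841 Y30.093 F776
G1 X246.122 Y44.048 F776
G1 X260.077 Y42.767 F776
M5
G0 X0.000 Y0.000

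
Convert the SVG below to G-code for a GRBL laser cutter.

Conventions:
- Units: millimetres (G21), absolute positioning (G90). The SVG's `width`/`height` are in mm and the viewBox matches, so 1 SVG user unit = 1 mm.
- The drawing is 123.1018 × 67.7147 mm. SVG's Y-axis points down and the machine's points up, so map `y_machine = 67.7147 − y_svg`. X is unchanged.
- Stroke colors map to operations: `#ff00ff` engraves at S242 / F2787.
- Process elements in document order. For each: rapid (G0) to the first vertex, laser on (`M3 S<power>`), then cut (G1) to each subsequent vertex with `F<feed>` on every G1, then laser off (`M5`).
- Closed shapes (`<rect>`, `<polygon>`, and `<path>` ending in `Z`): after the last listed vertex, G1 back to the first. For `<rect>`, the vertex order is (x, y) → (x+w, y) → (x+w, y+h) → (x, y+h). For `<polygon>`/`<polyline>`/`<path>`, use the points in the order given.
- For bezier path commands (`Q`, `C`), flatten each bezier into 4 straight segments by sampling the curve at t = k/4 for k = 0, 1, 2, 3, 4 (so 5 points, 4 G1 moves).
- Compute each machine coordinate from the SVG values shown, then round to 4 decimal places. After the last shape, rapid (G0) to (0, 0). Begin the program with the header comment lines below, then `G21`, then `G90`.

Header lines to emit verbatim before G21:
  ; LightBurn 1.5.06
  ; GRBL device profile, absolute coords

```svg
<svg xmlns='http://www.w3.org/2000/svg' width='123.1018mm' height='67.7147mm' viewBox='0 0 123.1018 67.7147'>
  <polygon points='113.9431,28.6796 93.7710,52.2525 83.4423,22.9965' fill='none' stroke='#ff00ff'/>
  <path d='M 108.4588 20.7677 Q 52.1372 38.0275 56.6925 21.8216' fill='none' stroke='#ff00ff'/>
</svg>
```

viewBox `0 0 123.1018 67.7147` with mm width/height → 1 unit = 1 mm. Flip: y_m = 67.7147 − y_svg.

**Shape 1** — `<polygon>` regular polygon, stroke `#ff00ff` → engrave (S242, F2787). Machine vertices: (113.9431,39.0351) → (93.7710,15.4622) → (83.4423,44.7182) → (113.9431,39.0351). Closed: final G1 returns to the first vertex.

**Shape 2** — `<path>` quadratic bezier, stroke `#ff00ff` → engrave (S242, F2787). Control points (SVG): P0=(108.4588,20.7677), P1=(52.1372,38.0275), P2=(56.6925,21.8216); sampled at t=k/4. Machine vertices: (108.4588,46.9470) → (84.1028,40.4087) → (67.3564,38.0536) → (58.2197,39.8818) → (56.6925,45.8931). Open path.

; LightBurn 1.5.06
; GRBL device profile, absolute coords
G21
G90
G0 X113.9431 Y39.0351
M3 S242
G1 X93.7710 Y15.4622 F2787
G1 X83.4423 Y44.7182 F2787
G1 X113.9431 Y39.0351 F2787
M5
G0 X108.4588 Y46.9470
M3 S242
G1 X84.1028 Y40.4087 F2787
G1 X67.3564 Y38.0536 F2787
G1 X58.2197 Y39.8818 F2787
G1 X56.6925 Y45.8931 F2787
M5
G0 X0.0000 Y0.0000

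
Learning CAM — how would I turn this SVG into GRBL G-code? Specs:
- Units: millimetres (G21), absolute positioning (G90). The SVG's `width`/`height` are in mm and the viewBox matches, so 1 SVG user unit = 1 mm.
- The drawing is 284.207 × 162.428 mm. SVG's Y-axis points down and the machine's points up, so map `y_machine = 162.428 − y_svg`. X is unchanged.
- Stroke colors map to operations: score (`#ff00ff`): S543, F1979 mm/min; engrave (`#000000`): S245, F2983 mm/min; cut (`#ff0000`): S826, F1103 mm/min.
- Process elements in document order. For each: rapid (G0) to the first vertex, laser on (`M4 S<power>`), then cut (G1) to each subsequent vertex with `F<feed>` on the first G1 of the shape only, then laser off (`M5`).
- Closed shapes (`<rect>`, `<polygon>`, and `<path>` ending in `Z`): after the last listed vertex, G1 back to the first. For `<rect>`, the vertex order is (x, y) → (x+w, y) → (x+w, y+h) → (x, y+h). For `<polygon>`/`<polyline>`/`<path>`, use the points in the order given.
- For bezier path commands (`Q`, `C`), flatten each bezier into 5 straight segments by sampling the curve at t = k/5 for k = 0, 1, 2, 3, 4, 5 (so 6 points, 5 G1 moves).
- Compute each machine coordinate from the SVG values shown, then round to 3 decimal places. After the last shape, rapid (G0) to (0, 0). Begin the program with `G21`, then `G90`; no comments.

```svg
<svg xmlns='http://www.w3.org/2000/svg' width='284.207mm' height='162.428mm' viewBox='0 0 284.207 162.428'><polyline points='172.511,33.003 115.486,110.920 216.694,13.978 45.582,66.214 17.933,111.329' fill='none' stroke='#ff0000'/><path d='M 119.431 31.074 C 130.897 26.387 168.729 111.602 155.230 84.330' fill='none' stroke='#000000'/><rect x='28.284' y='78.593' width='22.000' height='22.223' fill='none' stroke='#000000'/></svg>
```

Since the viewBox matches the mm dimensions, user units are millimetres directly. The only transform is the Y-flip y_m = 162.428 − y_svg.

Shape 1 is a open polyline drawn with `<polyline>`. Its stroke #ff0000 means cut at S826, F1103. After flipping Y the toolpath is (172.511,129.425) → (115.486,51.508) → (216.694,148.450) → (45.582,96.214) → (17.933,51.099).

Shape 2 is a cubic bezier drawn with `<path>`. Its stroke #000000 means engrave at S245, F2983. After flipping Y the toolpath is (119.431,131.354) → (128.853,124.997) → (140.873,106.778) → (151.763,86.412) → (157.791,73.614) → (155.230,78.098).

Shape 3 is a rectangle drawn with `<rect>`. Its stroke #000000 means engrave at S245, F2983. After flipping Y the toolpath is (28.284,83.835) → (50.284,83.835) → (50.284,61.612) → (28.284,61.612) → (28.284,83.835), returning to the start.

G21
G90
G0 X172.511 Y129.425
M4 S826
G1 X115.486 Y51.508 F1103
G1 X216.694 Y148.450
G1 X45.582 Y96.214
G1 X17.933 Y51.099
M5
G0 X119.431 Y131.354
M4 S245
G1 X128.853 Y124.997 F2983
G1 X140.873 Y106.778
G1 X151.763 Y86.412
G1 X157.791 Y73.614
G1 X155.230 Y78.098
M5
G0 X28.284 Y83.835
M4 S245
G1 X50.284 Y83.835 F2983
G1 X50.284 Y61.612
G1 X28.284 Y61.612
G1 X28.284 Y83.835
M5
G0 X0.000 Y0.000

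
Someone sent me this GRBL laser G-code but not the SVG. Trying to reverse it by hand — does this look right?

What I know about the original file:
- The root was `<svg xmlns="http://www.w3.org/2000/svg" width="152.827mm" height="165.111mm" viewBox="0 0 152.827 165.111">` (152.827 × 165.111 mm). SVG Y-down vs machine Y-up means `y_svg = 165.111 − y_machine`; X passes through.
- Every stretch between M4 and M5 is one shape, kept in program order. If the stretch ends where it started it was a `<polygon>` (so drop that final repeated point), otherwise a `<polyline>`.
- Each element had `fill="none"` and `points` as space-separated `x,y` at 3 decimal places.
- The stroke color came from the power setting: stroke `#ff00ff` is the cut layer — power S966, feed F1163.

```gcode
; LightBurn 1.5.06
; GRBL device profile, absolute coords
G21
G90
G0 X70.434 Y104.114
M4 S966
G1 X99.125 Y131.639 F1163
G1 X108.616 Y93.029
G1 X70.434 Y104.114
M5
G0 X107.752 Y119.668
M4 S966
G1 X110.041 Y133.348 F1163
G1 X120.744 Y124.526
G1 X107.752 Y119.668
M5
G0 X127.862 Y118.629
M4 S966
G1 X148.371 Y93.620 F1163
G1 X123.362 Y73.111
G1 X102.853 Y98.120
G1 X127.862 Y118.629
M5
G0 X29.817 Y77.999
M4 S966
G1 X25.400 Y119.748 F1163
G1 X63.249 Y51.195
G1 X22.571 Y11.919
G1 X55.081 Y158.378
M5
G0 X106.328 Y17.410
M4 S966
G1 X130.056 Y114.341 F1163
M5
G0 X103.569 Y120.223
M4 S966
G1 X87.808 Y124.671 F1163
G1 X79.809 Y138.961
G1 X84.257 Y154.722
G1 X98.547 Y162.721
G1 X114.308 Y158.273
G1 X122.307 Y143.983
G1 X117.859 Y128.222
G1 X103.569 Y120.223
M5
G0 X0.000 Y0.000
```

Machine Y-up, SVG Y-down with viewBox height 165.111, so y_svg = 165.111 − y_machine; X carries over. Every run uses S966, so all elements get stroke `#ff00ff` (cut).

Run 1: The run returns to its start, so emit a `<polygon>` with points (Y-flipped): 70.434,60.997 99.125,33.472 108.616,72.082.

Run 2: The run returns to its start, so emit a `<polygon>` with points (Y-flipped): 107.752,45.443 110.041,31.763 120.744,40.585.

Run 3: The run returns to its start, so emit a `<polygon>` with points (Y-flipped): 127.862,46.482 148.371,71.491 123.362,92.000 102.853,66.991.

Run 4: The run is open, so emit a `<polyline>` with points (Y-flipped): 29.817,87.112 25.400,45.363 63.249,113.916 22.571,153.192 55.081,6.733.

Run 5: The run is open, so emit a `<polyline>` with points (Y-flipped): 106.328,147.701 130.056,50.770.

Run 6: The run returns to its start, so emit a `<polygon>` with points (Y-flipped): 103.569,44.888 87.808,40.440 79.809,26.150 84.257,10.389 98.547,2.390 114.308,6.838 122.307,21.128 117.859,36.889.

<svg xmlns="http://www.w3.org/2000/svg" width="152.827mm" height="165.111mm" viewBox="0 0 152.827 165.111">
  <polygon points="70.434,60.997 99.125,33.472 108.616,72.082" fill="none" stroke="#ff00ff"/>
  <polygon points="107.752,45.443 110.041,31.763 120.744,40.585" fill="none" stroke="#ff00ff"/>
  <polygon points="127.862,46.482 148.371,71.491 123.362,92.000 102.853,66.991" fill="none" stroke="#ff00ff"/>
  <polyline points="29.817,87.112 25.400,45.363 63.249,113.916 22.571,153.192 55.081,6.733" fill="none" stroke="#ff00ff"/>
  <polyline points="106.328,147.701 130.056,50.770" fill="none" stroke="#ff00ff"/>
  <polygon points="103.569,44.888 87.808,40.440 79.809,26.150 84.257,10.389 98.547,2.390 114.308,6.838 122.307,21.128 117.859,36.889" fill="none" stroke="#ff00ff"/>
</svg>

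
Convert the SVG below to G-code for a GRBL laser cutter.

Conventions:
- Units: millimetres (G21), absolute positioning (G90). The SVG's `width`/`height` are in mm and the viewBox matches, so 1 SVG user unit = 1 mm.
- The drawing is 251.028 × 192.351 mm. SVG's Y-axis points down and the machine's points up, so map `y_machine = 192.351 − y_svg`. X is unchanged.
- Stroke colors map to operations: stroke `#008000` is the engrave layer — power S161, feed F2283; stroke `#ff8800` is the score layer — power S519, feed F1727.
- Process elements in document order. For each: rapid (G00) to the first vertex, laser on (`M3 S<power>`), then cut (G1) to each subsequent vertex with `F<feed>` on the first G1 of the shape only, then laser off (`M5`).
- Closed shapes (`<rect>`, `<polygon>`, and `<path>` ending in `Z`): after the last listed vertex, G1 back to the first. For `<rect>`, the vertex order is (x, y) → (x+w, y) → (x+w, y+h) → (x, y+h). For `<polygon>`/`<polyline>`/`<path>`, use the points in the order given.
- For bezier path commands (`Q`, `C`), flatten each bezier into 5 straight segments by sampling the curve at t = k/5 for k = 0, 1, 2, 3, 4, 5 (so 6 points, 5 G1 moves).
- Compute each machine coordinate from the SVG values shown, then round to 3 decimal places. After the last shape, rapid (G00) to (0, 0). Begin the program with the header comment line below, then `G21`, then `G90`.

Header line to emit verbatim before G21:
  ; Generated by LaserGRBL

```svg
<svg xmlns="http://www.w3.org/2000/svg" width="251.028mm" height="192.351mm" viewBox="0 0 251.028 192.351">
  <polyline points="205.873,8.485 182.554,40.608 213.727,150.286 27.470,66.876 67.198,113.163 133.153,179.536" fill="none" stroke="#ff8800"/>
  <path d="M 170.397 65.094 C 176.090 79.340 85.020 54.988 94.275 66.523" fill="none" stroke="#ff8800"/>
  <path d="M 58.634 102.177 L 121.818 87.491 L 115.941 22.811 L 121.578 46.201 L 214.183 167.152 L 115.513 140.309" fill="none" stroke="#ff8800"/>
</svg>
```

; Generated by LaserGRBL
G21
G90
G00 X205.873 Y183.866
M3 S519
G1 X182.554 Y151.743 F1727
G1 X213.727 Y42.065
G1 X27.470 Y125.475
G1 X67.198 Y79.188
G1 X133.153 Y12.815
M5
G00 X170.397 Y127.257
M3 S519
G1 X163.778 Y122.745 F1727
G1 X143.396 Y123.922
G1 X118.711 Y127.211
G1 X99.184 Y129.038
G1 X94.275 Y125.828
M5
G00 X58.634 Y90.174
M3 S519
G1 X121.818 Y104.860 F1727
G1 X115.941 Y169.540
G1 X121.578 Y146.150
G1 X214.183 Y25.199
G1 X115.513 Y52.042
M5
G00 X0.000 Y0.000

1 u = 1 mm; y_m = 192.351 − y.

[1] `<polyline>` open polyline, #ff8800→score S519 F1727: (205.873,183.866) → (182.554,151.743) → (213.727,42.065) → (27.470,125.475) → (67.198,79.188) → (133.153,12.815)

[2] `<path>` cubic bezier, #ff8800→score S519 F1727: (170.397,127.257) → (163.778,122.745) → (143.396,123.922) → (118.711,127.211) → (99.184,129.038) → (94.275,125.828)

[3] `<path>` open polyline, #ff8800→score S519 F1727: (58.634,90.174) → (121.818,104.860) → (115.941,169.540) → (121.578,146.150) → (214.183,25.199) → (115.513,52.042)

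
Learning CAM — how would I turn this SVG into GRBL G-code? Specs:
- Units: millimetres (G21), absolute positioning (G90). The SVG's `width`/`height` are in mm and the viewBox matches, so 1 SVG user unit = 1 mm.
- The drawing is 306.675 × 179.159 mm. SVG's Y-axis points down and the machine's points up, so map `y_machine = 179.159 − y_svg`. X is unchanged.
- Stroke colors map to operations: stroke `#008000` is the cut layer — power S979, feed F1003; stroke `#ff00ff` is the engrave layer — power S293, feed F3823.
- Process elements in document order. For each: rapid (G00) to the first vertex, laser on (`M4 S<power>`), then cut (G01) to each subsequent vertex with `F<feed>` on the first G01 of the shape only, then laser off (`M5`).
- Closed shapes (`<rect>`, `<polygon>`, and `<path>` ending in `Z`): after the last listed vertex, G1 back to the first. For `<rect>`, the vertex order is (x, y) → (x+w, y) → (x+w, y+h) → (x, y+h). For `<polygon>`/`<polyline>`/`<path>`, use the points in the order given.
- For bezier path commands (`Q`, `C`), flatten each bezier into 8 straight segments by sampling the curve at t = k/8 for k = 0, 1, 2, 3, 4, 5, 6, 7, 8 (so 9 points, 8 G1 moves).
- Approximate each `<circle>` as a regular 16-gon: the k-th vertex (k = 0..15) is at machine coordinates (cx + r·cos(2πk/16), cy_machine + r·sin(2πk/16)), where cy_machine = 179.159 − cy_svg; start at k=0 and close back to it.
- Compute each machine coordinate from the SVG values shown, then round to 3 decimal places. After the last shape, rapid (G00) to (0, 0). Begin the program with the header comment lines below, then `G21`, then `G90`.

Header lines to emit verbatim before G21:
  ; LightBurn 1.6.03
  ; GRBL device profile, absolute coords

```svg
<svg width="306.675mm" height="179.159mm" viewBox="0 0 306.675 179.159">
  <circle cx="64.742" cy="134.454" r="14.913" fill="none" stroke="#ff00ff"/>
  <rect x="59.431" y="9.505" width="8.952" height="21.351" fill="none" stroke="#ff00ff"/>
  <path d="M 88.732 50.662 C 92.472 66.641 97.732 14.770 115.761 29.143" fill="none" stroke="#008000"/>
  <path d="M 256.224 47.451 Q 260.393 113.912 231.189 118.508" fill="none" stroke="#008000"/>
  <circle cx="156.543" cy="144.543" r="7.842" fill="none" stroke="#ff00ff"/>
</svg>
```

; LightBurn 1.6.03
; GRBL device profile, absolute coords
G21
G90
G00 X79.655 Y44.705
M4 S293
G01 X78.520 Y50.412 F3823
G01 X75.287 Y55.250
G01 X70.449 Y58.483
G01 X64.742 Y59.618
G01 X59.035 Y58.483
G01 X54.197 Y55.250
G01 X50.964 Y50.412
G01 X49.829 Y44.705
G01 X50.964 Y38.998
G01 X54.197 Y34.160
G01 X59.035 Y30.927
G01 X64.742 Y29.792
G01 X70.449 Y30.927
G01 X75.287 Y34.160
G01 X78.520 Y38.998
G01 X79.655 Y44.705
M5
G00 X59.431 Y169.654
M4 S293
G01 X68.383 Y169.654 F3823
G01 X68.383 Y148.303
G01 X59.431 Y148.303
G01 X59.431 Y169.654
M5
G00 X88.732 Y128.497
M4 S979
G01 X90.228 Y125.423 F1003
G01 X91.998 Y127.139
G01 X94.174 Y132.073
G01 X96.888 Y138.654
G01 X100.272 Y145.310
G01 X104.458 Y150.470
G01 X109.577 Y152.563
G01 X115.761 Y150.016
M5
G00 X256.224 Y131.708
M4 S979
G01 X256.745 Y116.059 F1003
G01 X256.223 Y102.344
G01 X254.658 Y90.562
G01 X252.050 Y80.713
G01 X248.399 Y72.798
G01 X243.705 Y66.816
G01 X237.969 Y62.767
G01 X231.189 Y60.651
M5
G00 X164.385 Y34.616
M4 S293
G01 X163.788 Y37.617 F3823
G01 X162.088 Y40.161
G01 X159.544 Y41.861
G01 X156.543 Y42.458
G01 X153.542 Y41.861
G01 X150.998 Y40.161
G01 X149.298 Y37.617
G01 X148.701 Y34.616
G01 X149.298 Y31.615
G01 X150.998 Y29.071
G01 X153.542 Y27.371
G01 X156.543 Y26.774
G01 X159.544 Y27.371
G01 X162.088 Y29.071
G01 X163.788 Y31.615
G01 X164.385 Y34.616
M5
G00 X0.000 Y0.000

1 u = 1 mm; y_m = 179.159 − y.

[1] `<circle>` circle, #ff00ff→engrave S293 F3823: (79.655,44.705) → (78.520,50.412) → (75.287,55.250) → (70.449,58.483) → (64.742,59.618) → (59.035,58.483) → (54.197,55.250) → (50.964,50.412) → (49.829,44.705) → (50.964,38.998) → (54.197,34.160) → (59.035,30.927) → (64.742,29.792) → (70.449,30.927) → (75.287,34.160) → (78.520,38.998) → (79.655,44.705) (closed)

[2] `<rect>` rectangle, #ff00ff→engrave S293 F3823: (59.431,169.654) → (68.383,169.654) → (68.383,148.303) → (59.431,148.303) → (59.431,169.654) (closed)

[3] `<path>` cubic bezier, #008000→cut S979 F1003: (88.732,128.497) → (90.228,125.423) → (91.998,127.139) → (94.174,132.073) → (96.888,138.654) → (100.272,145.310) → (104.458,150.470) → (109.577,152.563) → (115.761,150.016)

[4] `<path>` quadratic bezier, #008000→cut S979 F1003: (256.224,131.708) → (256.745,116.059) → (256.223,102.344) → (254.658,90.562) → (252.050,80.713) → (248.399,72.798) → (243.705,66.816) → (237.969,62.767) → (231.189,60.651)

[5] `<circle>` circle, #ff00ff→engrave S293 F3823: (164.385,34.616) → (163.788,37.617) → (162.088,40.161) → (159.544,41.861) → (156.543,42.458) → (153.542,41.861) → (150.998,40.161) → (149.298,37.617) → (148.701,34.616) → (149.298,31.615) → (150.998,29.071) → (153.542,27.371) → (156.543,26.774) → (159.544,27.371) → (162.088,29.071) → (163.788,31.615) → (164.385,34.616) (closed)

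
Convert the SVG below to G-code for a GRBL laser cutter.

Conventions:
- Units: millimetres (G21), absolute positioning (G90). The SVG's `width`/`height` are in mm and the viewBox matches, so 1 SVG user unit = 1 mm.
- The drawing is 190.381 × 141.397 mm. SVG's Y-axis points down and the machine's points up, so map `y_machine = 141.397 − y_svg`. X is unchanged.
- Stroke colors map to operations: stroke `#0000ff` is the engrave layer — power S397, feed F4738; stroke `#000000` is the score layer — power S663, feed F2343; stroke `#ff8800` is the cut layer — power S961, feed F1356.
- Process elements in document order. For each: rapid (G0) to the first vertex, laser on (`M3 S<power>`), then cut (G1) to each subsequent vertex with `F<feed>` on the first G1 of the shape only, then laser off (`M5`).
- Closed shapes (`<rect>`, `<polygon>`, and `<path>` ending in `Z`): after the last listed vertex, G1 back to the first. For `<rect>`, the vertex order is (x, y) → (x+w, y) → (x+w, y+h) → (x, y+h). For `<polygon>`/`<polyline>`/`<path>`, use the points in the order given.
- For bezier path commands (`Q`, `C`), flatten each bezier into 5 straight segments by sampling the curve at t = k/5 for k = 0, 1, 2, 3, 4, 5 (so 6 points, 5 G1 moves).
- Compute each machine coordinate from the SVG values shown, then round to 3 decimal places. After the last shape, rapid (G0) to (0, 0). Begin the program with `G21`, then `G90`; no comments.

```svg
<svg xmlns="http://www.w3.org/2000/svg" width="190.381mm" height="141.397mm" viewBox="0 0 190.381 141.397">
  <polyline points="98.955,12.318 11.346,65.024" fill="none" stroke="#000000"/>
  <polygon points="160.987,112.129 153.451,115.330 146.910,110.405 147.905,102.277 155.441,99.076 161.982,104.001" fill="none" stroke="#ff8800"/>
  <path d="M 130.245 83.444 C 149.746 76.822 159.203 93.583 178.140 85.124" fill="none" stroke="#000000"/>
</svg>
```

G21
G90
G0 X98.955 Y129.079
M3 S663
G1 X11.346 Y76.373 F2343
M5
G0 X160.987 Y29.268
M3 S961
G1 X153.451 Y26.067 F1356
G1 X146.910 Y30.992
G1 X147.905 Y39.120
G1 X155.441 Y42.321
G1 X161.982 Y37.396
G1 X160.987 Y29.268
M5
G0 X130.245 Y57.953
M3 S663
G1 X140.897 Y59.509 F2343
G1 X150.075 Y57.786
G1 X158.716 Y55.117
G1 X167.759 Y53.835
G1 X178.140 Y56.273
M5
G0 X0.000 Y0.000

viewBox `0 0 190.381 141.397` with mm width/height → 1 unit = 1 mm. Flip: y_m = 141.397 − y_svg.

**Shape 1** — `<polyline>` line segment, stroke `#000000` → score (S663, F2343). Machine vertices: (98.955,129.079) → (11.346,76.373). Open path.

**Shape 2** — `<polygon>` regular polygon, stroke `#ff8800` → cut (S961, F1356). Machine vertices: (160.987,29.268) → (153.451,26.067) → (146.910,30.992) → (147.905,39.120) → (155.441,42.321) → (161.982,37.396) → (160.987,29.268). Closed: final G1 returns to the first vertex.

**Shape 3** — `<path>` cubic bezier, stroke `#000000` → score (S663, F2343). Control points (SVG): P0=(130.245,83.444), P1=(149.746,76.822), P2=(159.203,93.583), P3=(178.140,85.124); sampled at t=k/5. Machine vertices: (130.245,57.953) → (140.897,59.509) → (150.075,57.786) → (158.716,55.117) → (167.759,53.835) → (178.140,56.273). Open path.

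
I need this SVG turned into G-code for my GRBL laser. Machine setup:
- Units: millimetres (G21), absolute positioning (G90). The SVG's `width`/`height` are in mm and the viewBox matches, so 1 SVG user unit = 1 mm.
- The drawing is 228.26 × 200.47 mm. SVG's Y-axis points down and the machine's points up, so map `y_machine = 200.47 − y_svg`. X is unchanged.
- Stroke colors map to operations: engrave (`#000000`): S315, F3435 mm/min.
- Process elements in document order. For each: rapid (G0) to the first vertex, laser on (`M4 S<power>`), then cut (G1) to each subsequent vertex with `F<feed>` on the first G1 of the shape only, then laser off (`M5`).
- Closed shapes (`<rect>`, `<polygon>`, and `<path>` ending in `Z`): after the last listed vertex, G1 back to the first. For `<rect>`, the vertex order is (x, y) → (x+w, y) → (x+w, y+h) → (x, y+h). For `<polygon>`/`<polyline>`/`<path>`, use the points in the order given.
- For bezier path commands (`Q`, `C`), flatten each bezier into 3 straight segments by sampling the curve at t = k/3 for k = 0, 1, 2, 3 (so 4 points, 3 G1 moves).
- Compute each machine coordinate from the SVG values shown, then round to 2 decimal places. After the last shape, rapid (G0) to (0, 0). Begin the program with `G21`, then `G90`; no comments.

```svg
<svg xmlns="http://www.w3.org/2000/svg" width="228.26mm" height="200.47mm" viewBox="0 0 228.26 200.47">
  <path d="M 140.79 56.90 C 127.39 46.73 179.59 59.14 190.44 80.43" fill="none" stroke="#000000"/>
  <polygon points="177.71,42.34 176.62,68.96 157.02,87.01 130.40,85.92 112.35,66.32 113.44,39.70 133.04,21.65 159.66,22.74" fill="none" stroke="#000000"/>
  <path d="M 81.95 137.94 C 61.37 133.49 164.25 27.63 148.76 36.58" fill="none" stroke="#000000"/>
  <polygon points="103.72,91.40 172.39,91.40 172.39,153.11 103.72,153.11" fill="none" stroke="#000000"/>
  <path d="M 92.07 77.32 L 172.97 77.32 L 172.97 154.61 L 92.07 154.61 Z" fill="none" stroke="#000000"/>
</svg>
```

1 u = 1 mm; y_m = 200.47 − y.

[1] `<path>` cubic bezier, #000000→engrave S315 F3435: (140.79,143.57) → (145.30,146.72) → (169.77,137.86) → (190.44,120.04)

[2] `<polygon>` regular polygon, #000000→engrave S315 F3435: (177.71,158.13) → (176.62,131.51) → (157.02,113.46) → (130.40,114.55) → (112.35,134.15) → (113.44,160.77) → (133.04,178.82) → (159.66,177.73) → (177.71,158.13) (closed)

[3] `<path>` cubic bezier, #000000→engrave S315 F3435: (81.95,62.53) → (93.57,92.78) → (133.75,142.58) → (148.76,163.89)

[4] `<polygon>` rectangle, #000000→engrave S315 F3435: (103.72,109.07) → (172.39,109.07) → (172.39,47.36) → (103.72,47.36) → (103.72,109.07) (closed)

[5] `<path>` rectangle, #000000→engrave S315 F3435: (92.07,123.15) → (172.97,123.15) → (172.97,45.86) → (92.07,45.86) → (92.07,123.15) (closed)

G21
G90
G0 X140.79 Y143.57
M4 S315
G1 X145.30 Y146.72 F3435
G1 X169.77 Y137.86
G1 X190.44 Y120.04
M5
G0 X177.71 Y158.13
M4 S315
G1 X176.62 Y131.51 F3435
G1 X157.02 Y113.46
G1 X130.40 Y114.55
G1 X112.35 Y134.15
G1 X113.44 Y160.77
G1 X133.04 Y178.82
G1 X159.66 Y177.73
G1 X177.71 Y158.13
M5
G0 X81.95 Y62.53
M4 S315
G1 X93.57 Y92.78 F3435
G1 X133.75 Y142.58
G1 X148.76 Y163.89
M5
G0 X103.72 Y109.07
M4 S315
G1 X172.39 Y109.07 F3435
G1 X172.39 Y47.36
G1 X103.72 Y47.36
G1 X103.72 Y109.07
M5
G0 X92.07 Y123.15
M4 S315
G1 X172.97 Y123.15 F3435
G1 X172.97 Y45.86
G1 X92.07 Y45.86
G1 X92.07 Y123.15
M5
G0 X0.00 Y0.00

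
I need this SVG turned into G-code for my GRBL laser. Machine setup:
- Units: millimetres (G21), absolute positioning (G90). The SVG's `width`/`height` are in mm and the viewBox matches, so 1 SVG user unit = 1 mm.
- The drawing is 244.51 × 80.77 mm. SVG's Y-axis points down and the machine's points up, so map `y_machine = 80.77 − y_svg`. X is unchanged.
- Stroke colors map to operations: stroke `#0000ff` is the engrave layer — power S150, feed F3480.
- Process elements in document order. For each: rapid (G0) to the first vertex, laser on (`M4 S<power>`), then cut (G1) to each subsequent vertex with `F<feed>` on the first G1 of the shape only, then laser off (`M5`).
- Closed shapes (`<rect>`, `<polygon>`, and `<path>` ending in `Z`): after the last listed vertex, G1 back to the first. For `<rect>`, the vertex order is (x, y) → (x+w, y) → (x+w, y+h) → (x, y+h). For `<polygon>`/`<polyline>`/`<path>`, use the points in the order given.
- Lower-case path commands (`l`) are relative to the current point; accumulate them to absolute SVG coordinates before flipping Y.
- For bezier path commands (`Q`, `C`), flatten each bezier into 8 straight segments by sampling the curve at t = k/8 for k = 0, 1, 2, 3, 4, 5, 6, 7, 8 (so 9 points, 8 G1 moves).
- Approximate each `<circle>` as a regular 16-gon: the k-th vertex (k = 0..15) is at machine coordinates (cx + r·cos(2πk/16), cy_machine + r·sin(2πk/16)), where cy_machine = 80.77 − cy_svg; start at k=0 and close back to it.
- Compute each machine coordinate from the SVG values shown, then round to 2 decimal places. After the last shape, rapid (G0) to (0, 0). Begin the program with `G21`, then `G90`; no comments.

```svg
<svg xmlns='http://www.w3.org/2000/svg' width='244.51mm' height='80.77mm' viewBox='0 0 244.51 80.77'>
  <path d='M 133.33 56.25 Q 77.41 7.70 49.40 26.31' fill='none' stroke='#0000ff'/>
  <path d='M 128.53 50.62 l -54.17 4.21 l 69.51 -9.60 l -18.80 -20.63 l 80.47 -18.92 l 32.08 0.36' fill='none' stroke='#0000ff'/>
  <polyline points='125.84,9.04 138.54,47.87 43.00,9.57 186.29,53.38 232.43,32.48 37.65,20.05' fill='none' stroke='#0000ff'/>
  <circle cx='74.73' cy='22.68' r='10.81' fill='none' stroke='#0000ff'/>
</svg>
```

G21
G90
G0 X133.33 Y24.52
M4 S150
G1 X119.79 Y35.61 F3480
G1 X107.11 Y44.60
G1 X95.31 Y51.49
G1 X84.39 Y56.28
G1 X74.33 Y58.97
G1 X65.15 Y59.57
G1 X56.84 Y58.06
G1 X49.40 Y54.46
M5
G0 X128.53 Y30.15
M4 S150
G1 X74.36 Y25.94 F3480
G1 X143.87 Y35.54
G1 X125.07 Y56.17
G1 X205.54 Y75.09
G1 X237.62 Y74.73
M5
G0 X125.84 Y71.73
M4 S150
G1 X138.54 Y32.90 F3480
G1 X43.00 Y71.20
G1 X186.29 Y27.39
G1 X232.43 Y48.29
G1 X37.65 Y60.72
M5
G0 X85.54 Y58.09
M4 S150
G1 X84.72 Y62.23 F3480
G1 X82.37 Y65.73
G1 X78.87 Y68.08
G1 X74.73 Y68.90
G1 X70.59 Y68.08
G1 X67.09 Y65.73
G1 X64.74 Y62.23
G1 X63.92 Y58.09
G1 X64.74 Y53.95
G1 X67.09 Y50.45
G1 X70.59 Y48.10
G1 X74.73 Y47.28
G1 X78.87 Y48.10
G1 X82.37 Y50.45
G1 X84.72 Y53.95
G1 X85.54 Y58.09
M5
G0 X0.00 Y0.00

1 u = 1 mm; y_m = 80.77 − y.

[1] `<path>` quadratic bezier, #0000ff→engrave S150 F3480: (133.33,24.52) → (119.79,35.61) → (107.11,44.60) → (95.31,51.49) → (84.39,56.28) → (74.33,58.97) → (65.15,59.57) → (56.84,58.06) → (49.40,54.46)

[2] `<path>` open polyline, #0000ff→engrave S150 F3480: (128.53,30.15) → (74.36,25.94) → (143.87,35.54) → (125.07,56.17) → (205.54,75.09) → (237.62,74.73)

[3] `<polyline>` open polyline, #0000ff→engrave S150 F3480: (125.84,71.73) → (138.54,32.90) → (43.00,71.20) → (186.29,27.39) → (232.43,48.29) → (37.65,60.72)

[4] `<circle>` circle, #0000ff→engrave S150 F3480: (85.54,58.09) → (84.72,62.23) → (82.37,65.73) → (78.87,68.08) → (74.73,68.90) → (70.59,68.08) → (67.09,65.73) → (64.74,62.23) → (63.92,58.09) → (64.74,53.95) → (67.09,50.45) → (70.59,48.10) → (74.73,47.28) → (78.87,48.10) → (82.37,50.45) → (84.72,53.95) → (85.54,58.09) (closed)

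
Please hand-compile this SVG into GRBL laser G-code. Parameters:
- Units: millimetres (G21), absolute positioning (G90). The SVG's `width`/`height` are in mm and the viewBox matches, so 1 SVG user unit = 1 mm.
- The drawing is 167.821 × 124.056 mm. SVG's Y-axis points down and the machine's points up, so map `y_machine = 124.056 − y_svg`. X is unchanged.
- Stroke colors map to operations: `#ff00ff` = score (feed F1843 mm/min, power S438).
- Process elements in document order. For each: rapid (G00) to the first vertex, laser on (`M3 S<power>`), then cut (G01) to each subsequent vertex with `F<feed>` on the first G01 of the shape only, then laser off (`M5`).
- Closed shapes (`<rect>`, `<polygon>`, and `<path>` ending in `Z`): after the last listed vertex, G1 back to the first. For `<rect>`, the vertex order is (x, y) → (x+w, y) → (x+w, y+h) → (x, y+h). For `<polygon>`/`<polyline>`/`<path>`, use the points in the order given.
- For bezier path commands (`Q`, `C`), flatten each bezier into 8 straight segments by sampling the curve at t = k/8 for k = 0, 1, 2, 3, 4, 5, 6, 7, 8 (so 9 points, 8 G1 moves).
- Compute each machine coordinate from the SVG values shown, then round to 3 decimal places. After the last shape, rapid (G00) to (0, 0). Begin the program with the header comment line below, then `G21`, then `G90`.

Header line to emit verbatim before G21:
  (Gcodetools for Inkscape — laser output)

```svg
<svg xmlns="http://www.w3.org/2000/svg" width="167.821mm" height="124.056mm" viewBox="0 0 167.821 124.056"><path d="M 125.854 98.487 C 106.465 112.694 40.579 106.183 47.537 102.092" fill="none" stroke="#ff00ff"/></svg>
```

(Gcodetools for Inkscape — laser output)
G21
G90
G00 X125.854 Y25.569
M3 S438
G01 X116.637 Y21.167 F1843
G01 X104.459 Y18.437
G01 X90.719 Y17.106
G01 X76.815 Y16.905
G01 X64.147 Y17.561
G01 X54.112 Y18.804
G01 X48.109 Y20.362
G01 X47.537 Y21.964
M5
G00 X0.000 Y0.000

viewBox `0 0 167.821 124.056` with mm width/height → 1 unit = 1 mm. Flip: y_m = 124.056 − y_svg.

**Shape 1** — `<path>` cubic bezier, stroke `#ff00ff` → score (S438, F1843). Control points (SVG): P0=(125.854,98.487), P1=(106.465,112.694), P2=(40.579,106.183), P3=(47.537,102.092); sampled at t=k/8. Machine vertices: (125.854,25.569) → (116.637,21.167) → (104.459,18.437) → (90.719,17.106) → (76.815,16.905) → (64.147,17.561) → (54.112,18.804) → (48.109,20.362) → (47.537,21.964). Open path.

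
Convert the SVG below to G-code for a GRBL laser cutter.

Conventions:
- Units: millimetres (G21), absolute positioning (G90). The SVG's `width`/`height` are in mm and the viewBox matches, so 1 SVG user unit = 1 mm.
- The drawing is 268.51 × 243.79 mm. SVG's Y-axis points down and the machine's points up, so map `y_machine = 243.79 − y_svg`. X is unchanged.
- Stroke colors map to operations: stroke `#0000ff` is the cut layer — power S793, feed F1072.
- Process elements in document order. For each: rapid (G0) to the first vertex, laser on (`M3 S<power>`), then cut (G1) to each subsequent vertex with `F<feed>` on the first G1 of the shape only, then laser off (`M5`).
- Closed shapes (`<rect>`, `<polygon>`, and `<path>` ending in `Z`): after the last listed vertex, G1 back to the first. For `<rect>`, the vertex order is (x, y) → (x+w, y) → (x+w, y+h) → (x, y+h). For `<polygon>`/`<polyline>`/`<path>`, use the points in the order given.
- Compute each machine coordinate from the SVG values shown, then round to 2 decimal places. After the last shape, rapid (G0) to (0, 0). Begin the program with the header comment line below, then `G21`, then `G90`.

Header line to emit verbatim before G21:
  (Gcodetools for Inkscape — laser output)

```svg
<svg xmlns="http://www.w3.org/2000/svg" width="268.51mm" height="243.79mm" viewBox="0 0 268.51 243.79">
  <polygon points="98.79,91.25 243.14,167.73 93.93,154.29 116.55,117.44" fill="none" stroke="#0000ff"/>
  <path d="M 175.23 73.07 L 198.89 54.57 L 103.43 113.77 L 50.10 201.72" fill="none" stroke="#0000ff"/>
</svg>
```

Since the viewBox matches the mm dimensions, user units are millimetres directly. The only transform is the Y-flip y_m = 243.79 − y_svg.

Shape 1 is a closed polygon drawn with `<polygon>`. Its stroke #0000ff means cut at S793, F1072. After flipping Y the toolpath is (98.79,152.54) → (243.14,76.06) → (93.93,89.50) → (116.55,126.35) → (98.79,152.54), returning to the start.

Shape 2 is a open polyline drawn with `<path>`. Its stroke #0000ff means cut at S793, F1072. After flipping Y the toolpath is (175.23,170.72) → (198.89,189.22) → (103.43,130.02) → (50.10,42.07).

(Gcodetools for Inkscape — laser output)
G21
G90
G0 X98.79 Y152.54
M3 S793
G1 X243.14 Y76.06 F1072
G1 X93.93 Y89.50
G1 X116.55 Y126.35
G1 X98.79 Y152.54
M5
G0 X175.23 Y170.72
M3 S793
G1 X198.89 Y189.22 F1072
G1 X103.43 Y130.02
G1 X50.10 Y42.07
M5
G0 X0.00 Y0.00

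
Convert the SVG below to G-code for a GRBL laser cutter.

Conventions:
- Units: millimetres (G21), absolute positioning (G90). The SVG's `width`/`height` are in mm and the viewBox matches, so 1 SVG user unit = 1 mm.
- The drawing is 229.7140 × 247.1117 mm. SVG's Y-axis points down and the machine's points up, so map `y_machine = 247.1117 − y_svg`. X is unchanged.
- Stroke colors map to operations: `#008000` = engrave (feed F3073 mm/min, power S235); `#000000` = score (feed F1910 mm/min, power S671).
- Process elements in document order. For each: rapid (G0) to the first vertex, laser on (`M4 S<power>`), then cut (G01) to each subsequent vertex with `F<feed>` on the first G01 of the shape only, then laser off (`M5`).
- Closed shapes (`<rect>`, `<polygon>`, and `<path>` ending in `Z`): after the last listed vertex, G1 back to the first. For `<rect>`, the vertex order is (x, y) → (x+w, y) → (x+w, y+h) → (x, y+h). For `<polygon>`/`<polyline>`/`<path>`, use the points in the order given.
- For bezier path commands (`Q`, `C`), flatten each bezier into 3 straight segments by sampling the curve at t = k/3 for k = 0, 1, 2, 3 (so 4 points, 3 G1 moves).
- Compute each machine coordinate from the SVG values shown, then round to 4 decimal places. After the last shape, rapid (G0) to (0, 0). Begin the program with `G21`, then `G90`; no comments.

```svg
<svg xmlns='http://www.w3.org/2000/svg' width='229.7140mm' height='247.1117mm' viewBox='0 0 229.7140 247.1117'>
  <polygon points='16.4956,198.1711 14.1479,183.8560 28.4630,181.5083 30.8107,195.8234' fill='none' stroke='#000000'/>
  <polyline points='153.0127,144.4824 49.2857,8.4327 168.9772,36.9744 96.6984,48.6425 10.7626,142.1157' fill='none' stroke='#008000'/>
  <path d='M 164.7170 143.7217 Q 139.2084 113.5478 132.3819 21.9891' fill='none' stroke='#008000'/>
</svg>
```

1 u = 1 mm; y_m = 247.1117 − y.

[1] `<polygon>` regular polygon, #000000→score S671 F1910: (16.4956,48.9406) → (14.1479,63.2557) → (28.4630,65.6034) → (30.8107,51.2883) → (16.4956,48.9406) (closed)

[2] `<polyline>` open polyline, #008000→engrave S235 F3073: (153.0127,102.6293) → (49.2857,238.6790) → (168.9772,210.1373) → (96.6984,198.4692) → (10.7626,104.9960)

[3] `<path>` quadratic bezier, #008000→engrave S235 F3073: (164.7170,103.3900) → (149.7871,130.3265) → (139.0087,170.9040) → (132.3819,225.1226)

G21
G90
G0 X16.4956 Y48.9406
M4 S671
G01 X14.1479 Y63.2557 F1910
G01 X28.4630 Y65.6034
G01 X30.8107 Y51.2883
G01 X16.4956 Y48.9406
M5
G0 X153.0127 Y102.6293
M4 S235
G01 X49.2857 Y238.6790 F3073
G01 X168.9772 Y210.1373
G01 X96.6984 Y198.4692
G01 X10.7626 Y104.9960
M5
G0 X164.7170 Y103.3900
M4 S235
G01 X149.7871 Y130.3265 F3073
G01 X139.0087 Y170.9040
G01 X132.3819 Y225.1226
M5
G0 X0.0000 Y0.0000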